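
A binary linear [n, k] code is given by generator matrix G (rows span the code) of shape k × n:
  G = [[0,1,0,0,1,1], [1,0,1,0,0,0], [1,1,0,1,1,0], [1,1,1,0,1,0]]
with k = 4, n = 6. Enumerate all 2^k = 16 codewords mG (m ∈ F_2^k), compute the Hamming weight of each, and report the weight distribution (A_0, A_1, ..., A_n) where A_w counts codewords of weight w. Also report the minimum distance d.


Weight distribution: A_0 = 1, A_1 = 1, A_2 = 4, A_3 = 4, A_4 = 3, A_5 = 3. Minimum distance d = 1.

Enumerate all 2^4 = 16 messages m ∈ F_2^4.
For each, compute codeword c = mG in F_2^6, then tally its weight.
  m = 0000 → c = 000000, weight = 0.
  m = 1000 → c = 010011, weight = 3.
  m = 0100 → c = 101000, weight = 2.
  m = 1100 → c = 111011, weight = 5.
  m = 0010 → c = 110110, weight = 4.
  m = 1010 → c = 100101, weight = 3.
  m = 0110 → c = 011110, weight = 4.
  m = 1110 → c = 001101, weight = 3.
  m = 0001 → c = 111010, weight = 4.
  m = 1001 → c = 101001, weight = 3.
  m = 0101 → c = 010010, weight = 2.
  m = 1101 → c = 000001, weight = 1.
  m = 0011 → c = 001100, weight = 2.
  m = 1011 → c = 011111, weight = 5.
  m = 0111 → c = 100100, weight = 2.
  m = 1111 → c = 110111, weight = 5.
Tally weights:
  weight 0: 1 codewords.
  weight 1: 1 codewords.
  weight 2: 4 codewords.
  weight 3: 4 codewords.
  weight 4: 3 codewords.
  weight 5: 3 codewords.
Minimum distance d = smallest w > 0 with A_w > 0 = 1.
Sanity: Σ A_w = 16 = 2^4 = 16 ✓.


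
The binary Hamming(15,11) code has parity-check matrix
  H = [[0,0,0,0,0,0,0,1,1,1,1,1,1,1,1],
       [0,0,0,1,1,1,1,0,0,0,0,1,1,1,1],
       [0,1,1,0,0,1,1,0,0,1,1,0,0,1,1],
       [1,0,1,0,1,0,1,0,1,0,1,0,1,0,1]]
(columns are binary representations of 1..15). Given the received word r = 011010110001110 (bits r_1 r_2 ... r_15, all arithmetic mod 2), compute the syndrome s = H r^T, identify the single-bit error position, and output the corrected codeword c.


s = (0, 1, 0, 0)^T, error position = 4, corrected codeword c = 011110110001110

Compute s = H r^T mod 2 one row at a time:
  s_1 = 1 + 0 + 0 + 0 + 1 + 1 + 1 + 0 = 4 ≡ 0 (mod 2).
  s_2 = 0 + 1 + 0 + 1 + 1 + 1 + 1 + 0 = 5 ≡ 1 (mod 2).
  s_3 = 1 + 1 + 0 + 1 + 0 + 0 + 1 + 0 = 4 ≡ 0 (mod 2).
  s_4 = 0 + 1 + 1 + 1 + 0 + 0 + 1 + 0 = 4 ≡ 0 (mod 2).
s = (0, 1, 0, 0)^T — this equals column 4 of H (binary 0100), so error is at position 4.
Correct: flip bit 4 of r = 011010110001110 to get c = 011110110001110.


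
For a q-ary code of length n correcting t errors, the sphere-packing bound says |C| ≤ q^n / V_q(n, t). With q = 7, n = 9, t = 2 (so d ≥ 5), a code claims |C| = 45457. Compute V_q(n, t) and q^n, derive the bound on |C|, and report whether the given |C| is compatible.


V_q(n, t) = 1351, q^n = 40353607, Hamming bound = 29869, |C| = 45457 > bound (violated).

Step 1: Compute V_q(n, t) = Σ_{j=0}^2 C(n, j) (q−1)^j.
  j = 0: C(9,0)·(6)^0 = 1·1 = 1.
  j = 1: C(9,1)·(6)^1 = 9·6 = 54.
  j = 2: C(9,2)·(6)^2 = 36·36 = 1296.
  V_q(n, t) = 1 + 54 + 1296 = 1351.
Step 2: q^n = 7^9 = 40353607.
Step 3: Hamming bound ⌊q^n / V_q(n,t)⌋ = ⌊40353607/1351⌋ = 29869.
Step 4: Compare |C| = 45457 to 29869: violated.
The claimed |C| lies above the Hamming bound, so no 7-ary code of length 9 with d ≥ 5 can have 45457 codewords.


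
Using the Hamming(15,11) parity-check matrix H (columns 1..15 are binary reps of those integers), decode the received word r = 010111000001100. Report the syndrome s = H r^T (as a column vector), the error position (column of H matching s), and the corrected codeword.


s = (0, 1, 0, 0)^T, error position = 4, corrected codeword c = 010011000001100

Compute s = H r^T mod 2 one row at a time:
  s_1 = 0 + 0 + 0 + 0 + 1 + 1 + 0 + 0 = 2 ≡ 0 (mod 2).
  s_2 = 1 + 1 + 1 + 0 + 1 + 1 + 0 + 0 = 5 ≡ 1 (mod 2).
  s_3 = 1 + 0 + 1 + 0 + 0 + 0 + 0 + 0 = 2 ≡ 0 (mod 2).
  s_4 = 0 + 0 + 1 + 0 + 0 + 0 + 1 + 0 = 2 ≡ 0 (mod 2).
s = (0, 1, 0, 0)^T — this equals column 4 of H (binary 0100), so error is at position 4.
Correct: flip bit 4 of r = 010111000001100 to get c = 010011000001100.


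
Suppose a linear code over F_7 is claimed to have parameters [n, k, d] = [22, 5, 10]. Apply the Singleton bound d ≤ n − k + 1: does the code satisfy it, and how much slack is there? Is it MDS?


Singleton RHS = n − k + 1 = 18, slack = 8, bound satisfied, not MDS.

Singleton bound: d ≤ n − k + 1.
Here n = 22, k = 5, so n − k + 1 = 18.
Given d = 10, check d ≤ 18: YES.
Slack = (n − k + 1) − d = 8.
The code is NOT MDS (slack = 8 > 0).
Description: the claimed parameters are [22, 5, 10]_7; such a code would be non-MDS.


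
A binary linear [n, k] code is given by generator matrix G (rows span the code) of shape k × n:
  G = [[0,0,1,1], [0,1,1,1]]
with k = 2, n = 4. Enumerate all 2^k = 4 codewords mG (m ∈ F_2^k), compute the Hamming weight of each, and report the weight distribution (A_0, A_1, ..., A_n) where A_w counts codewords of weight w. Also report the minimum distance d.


Weight distribution: A_0 = 1, A_1 = 1, A_2 = 1, A_3 = 1. Minimum distance d = 1.

Enumerate all 2^2 = 4 messages m ∈ F_2^2.
For each, compute codeword c = mG in F_2^4, then tally its weight.
  m = 00 → c = 0000, weight = 0.
  m = 10 → c = 0011, weight = 2.
  m = 01 → c = 0111, weight = 3.
  m = 11 → c = 0100, weight = 1.
Tally weights:
  weight 0: 1 codewords.
  weight 1: 1 codewords.
  weight 2: 1 codewords.
  weight 3: 1 codewords.
Minimum distance d = smallest w > 0 with A_w > 0 = 1.
Sanity: Σ A_w = 4 = 2^2 = 4 ✓.


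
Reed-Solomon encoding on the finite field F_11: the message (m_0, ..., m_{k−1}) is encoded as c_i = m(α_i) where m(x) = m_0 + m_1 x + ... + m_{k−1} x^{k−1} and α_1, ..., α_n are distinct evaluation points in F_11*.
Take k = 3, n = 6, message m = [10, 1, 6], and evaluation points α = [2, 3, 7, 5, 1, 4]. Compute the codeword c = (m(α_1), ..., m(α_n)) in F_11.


c = [3, 1, 3, 0, 6, 0]

Message polynomial: m(x) = 10 + 1·x + 6·x^2 (mod 11).
For each evaluation point α_i, compute m(α_i) mod 11:
  α_1 = 2: Horner steps 6 → 2 → 3, so m(2) = 3.
  α_2 = 3: Horner steps 6 → 8 → 1, so m(3) = 1.
  α_3 = 7: Horner steps 6 → 10 → 3, so m(7) = 3.
  α_4 = 5: Horner steps 6 → 9 → 0, so m(5) = 0.
  α_5 = 1: Horner steps 6 → 7 → 6, so m(1) = 6.
  α_6 = 4: Horner steps 6 → 3 → 0, so m(4) = 0.
Codeword c = [3, 1, 3, 0, 6, 0] ∈ F_11^6.


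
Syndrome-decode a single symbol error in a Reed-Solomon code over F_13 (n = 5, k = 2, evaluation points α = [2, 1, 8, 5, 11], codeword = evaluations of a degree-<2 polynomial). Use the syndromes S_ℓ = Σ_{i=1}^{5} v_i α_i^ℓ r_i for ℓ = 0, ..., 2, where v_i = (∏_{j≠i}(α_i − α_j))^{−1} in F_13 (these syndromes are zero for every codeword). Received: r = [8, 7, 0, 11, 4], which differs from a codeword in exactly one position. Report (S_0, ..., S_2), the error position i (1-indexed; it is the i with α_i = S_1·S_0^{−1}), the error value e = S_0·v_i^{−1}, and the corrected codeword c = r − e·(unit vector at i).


S = (1, 8, 12), error at position 3, error magnitude e = 12, c = [8, 7, 1, 11, 4].

Step 1: column multipliers v_i = (∏_{j≠i}(α_i − α_j))^{−1} mod 13.
  i = 1 (α = 2): (2−1)(2−8)(2−5)(2−11) = 1·(−6)·(−3)·(−9) = −162 ≡ 7, so v_1 = 7^{−1} = 2 (mod 13).
  i = 2 (α = 1): (1−2)(1−8)(1−5)(1−11) = (−1)·(−7)·(−4)·(−10) = 280 ≡ 7, so v_2 = 7^{−1} = 2 (mod 13).
  i = 3 (α = 8): (8−2)(8−1)(8−5)(8−11) = 6·7·3·(−3) = −378 ≡ 12, so v_3 = 12^{−1} = 12 (mod 13).
  i = 4 (α = 5): (5−2)(5−1)(5−8)(5−11) = 3·4·(−3)·(−6) = 216 ≡ 8, so v_4 = 8^{−1} = 5 (mod 13).
  i = 5 (α = 11): (11−2)(11−1)(11−8)(11−5) = 9·10·3·6 = 1620 ≡ 8, so v_5 = 8^{−1} = 5 (mod 13).
  v = [2, 2, 12, 5, 5].
Step 2: syndromes of r = [8, 7, 0, 11, 4] (all sums mod 13).
  S_0 = Σ v_i r_i = 2·8 + 2·7 + 12·0 + 5·11 + 5·4 = 105 ≡ 1.
  S_1 = Σ v_i α_i r_i = 2·2·8 + 2·1·7 + 12·8·0 + 5·5·11 + 5·11·4 = 541 ≡ 8.
  α_i^2 mod 13 = [4, 1, 12, 12, 4].
  S_2 = Σ v_i α_i^2 r_i = 2·4·8 + 2·1·7 + 12·12·0 + 5·12·11 + 5·4·4 = 818 ≡ 12.
  S = (1, 8, 12) ≠ 0, so r is not a codeword (an error is present).
Step 3: locate the error. For a single error e at position i, S_ℓ = v_i·e·α_i^ℓ, so α_err = S_1/S_0.
  S_0^{−1} = 1^{−1} = 1 (mod 13), so α_err = 8·1 = 8 ≡ 8 = α_3. Error position i = 3.
  Consistency check: S_2/S_1 = 12·5 = 60 ≡ 8 = α_err ✓ (single-error assumption holds).
Step 4: error magnitude e = S_0/v_3 = S_0·∏_{j≠3}(α_3 − α_j) = 1·12 = 12 ≡ 12 (mod 13).
Step 5: correct position 3: c_3 = r_3 − e = 0 − 12 ≡ 1 (mod 13). Hence c = [8, 7, 1, 11, 4].
  Check: interpolating c through the α_i gives m(x) = 6 + 1·x (degree < 2) with m(α_i) = c_i for every i, so c is indeed a codeword.


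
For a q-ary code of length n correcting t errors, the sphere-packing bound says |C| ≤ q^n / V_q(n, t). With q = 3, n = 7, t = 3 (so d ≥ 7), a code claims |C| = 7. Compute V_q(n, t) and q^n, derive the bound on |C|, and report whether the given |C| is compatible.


V_q(n, t) = 379, q^n = 2187, Hamming bound = 5, |C| = 7 > bound (violated).

Step 1: Compute V_q(n, t) = Σ_{j=0}^3 C(n, j) (q−1)^j.
  j = 0: C(7,0)·(2)^0 = 1·1 = 1.
  j = 1: C(7,1)·(2)^1 = 7·2 = 14.
  j = 2: C(7,2)·(2)^2 = 21·4 = 84.
  j = 3: C(7,3)·(2)^3 = 35·8 = 280.
  V_q(n, t) = 1 + 14 + 84 + 280 = 379.
Step 2: q^n = 3^7 = 2187.
Step 3: Hamming bound ⌊q^n / V_q(n,t)⌋ = ⌊2187/379⌋ = 5.
Step 4: Compare |C| = 7 to 5: violated.
The claimed |C| lies above the Hamming bound, so no 3-ary code of length 7 with d ≥ 7 can have 7 codewords.


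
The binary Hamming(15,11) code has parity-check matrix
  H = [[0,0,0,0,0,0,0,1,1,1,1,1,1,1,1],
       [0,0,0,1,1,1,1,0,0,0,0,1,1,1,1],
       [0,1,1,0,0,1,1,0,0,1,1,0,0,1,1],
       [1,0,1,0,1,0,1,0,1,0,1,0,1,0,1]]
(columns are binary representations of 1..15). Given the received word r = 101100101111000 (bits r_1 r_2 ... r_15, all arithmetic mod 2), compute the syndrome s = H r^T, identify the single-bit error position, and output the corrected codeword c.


s = (0, 1, 0, 1)^T, error position = 5, corrected codeword c = 101110101111000

Compute s = H r^T mod 2 one row at a time:
  s_1 = 0 + 1 + 1 + 1 + 1 + 0 + 0 + 0 = 4 ≡ 0 (mod 2).
  s_2 = 1 + 0 + 0 + 1 + 1 + 0 + 0 + 0 = 3 ≡ 1 (mod 2).
  s_3 = 0 + 1 + 0 + 1 + 1 + 1 + 0 + 0 = 4 ≡ 0 (mod 2).
  s_4 = 1 + 1 + 0 + 1 + 1 + 1 + 0 + 0 = 5 ≡ 1 (mod 2).
s = (0, 1, 0, 1)^T — this equals column 5 of H (binary 0101), so error is at position 5.
Correct: flip bit 5 of r = 101100101111000 to get c = 101110101111000.


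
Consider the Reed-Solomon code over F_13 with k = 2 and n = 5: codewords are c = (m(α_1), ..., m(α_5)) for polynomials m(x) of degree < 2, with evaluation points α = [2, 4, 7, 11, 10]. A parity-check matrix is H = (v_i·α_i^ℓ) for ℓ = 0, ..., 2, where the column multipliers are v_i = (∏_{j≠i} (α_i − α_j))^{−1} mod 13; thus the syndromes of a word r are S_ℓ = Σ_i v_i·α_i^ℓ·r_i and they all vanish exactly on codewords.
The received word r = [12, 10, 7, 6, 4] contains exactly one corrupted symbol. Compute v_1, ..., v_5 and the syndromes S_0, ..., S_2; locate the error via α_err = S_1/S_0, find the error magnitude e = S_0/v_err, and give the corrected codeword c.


S = (11, 4, 5), error at position 4, error magnitude e = 3, c = [12, 10, 7, 3, 4].

Step 1: column multipliers v_i = (∏_{j≠i}(α_i − α_j))^{−1} mod 13.
  i = 1 (α = 2): (2−4)(2−7)(2−11)(2−10) = (−2)·(−5)·(−9)·(−8) = 720 ≡ 5, so v_1 = 5^{−1} = 8 (mod 13).
  i = 2 (α = 4): (4−2)(4−7)(4−11)(4−10) = 2·(−3)·(−7)·(−6) = −252 ≡ 8, so v_2 = 8^{−1} = 5 (mod 13).
  i = 3 (α = 7): (7−2)(7−4)(7−11)(7−10) = 5·3·(−4)·(−3) = 180 ≡ 11, so v_3 = 11^{−1} = 6 (mod 13).
  i = 4 (α = 11): (11−2)(11−4)(11−7)(11−10) = 9·7·4·1 = 252 ≡ 5, so v_4 = 5^{−1} = 8 (mod 13).
  i = 5 (α = 10): (10−2)(10−4)(10−7)(10−11) = 8·6·3·(−1) = −144 ≡ 12, so v_5 = 12^{−1} = 12 (mod 13).
  v = [8, 5, 6, 8, 12].
Step 2: syndromes of r = [12, 10, 7, 6, 4] (all sums mod 13).
  S_0 = Σ v_i r_i = 8·12 + 5·10 + 6·7 + 8·6 + 12·4 = 284 ≡ 11.
  S_1 = Σ v_i α_i r_i = 8·2·12 + 5·4·10 + 6·7·7 + 8·11·6 + 12·10·4 = 1694 ≡ 4.
  α_i^2 mod 13 = [4, 3, 10, 4, 9].
  S_2 = Σ v_i α_i^2 r_i = 8·4·12 + 5·3·10 + 6·10·7 + 8·4·6 + 12·9·4 = 1578 ≡ 5.
  S = (11, 4, 5) ≠ 0, so r is not a codeword (an error is present).
Step 3: locate the error. For a single error e at position i, S_ℓ = v_i·e·α_i^ℓ, so α_err = S_1/S_0.
  S_0^{−1} = 11^{−1} = 6 (mod 13), so α_err = 4·6 = 24 ≡ 11 = α_4. Error position i = 4.
  Consistency check: S_2/S_1 = 5·10 = 50 ≡ 11 = α_err ✓ (single-error assumption holds).
Step 4: error magnitude e = S_0/v_4 = S_0·∏_{j≠4}(α_4 − α_j) = 11·5 = 55 ≡ 3 (mod 13).
Step 5: correct position 4: c_4 = r_4 − e = 6 − 3 ≡ 3 (mod 13). Hence c = [12, 10, 7, 3, 4].
  Check: interpolating c through the α_i gives m(x) = 1 + 12·x (degree < 2) with m(α_i) = c_i for every i, so c is indeed a codeword.


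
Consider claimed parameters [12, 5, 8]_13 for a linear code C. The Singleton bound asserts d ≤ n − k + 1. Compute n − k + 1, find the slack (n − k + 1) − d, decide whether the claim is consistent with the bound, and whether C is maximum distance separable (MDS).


Singleton RHS = n − k + 1 = 8, slack = 0, bound satisfied, MDS.

Singleton bound: d ≤ n − k + 1.
Here n = 12, k = 5, so n − k + 1 = 8.
Given d = 8, check d ≤ 8: YES.
Slack = (n − k + 1) − d = 0.
The code is MDS (slack = 0).
Description: the claimed parameters are [12, 5, 8]_13; such a code would be MDS (meets Singleton bound).


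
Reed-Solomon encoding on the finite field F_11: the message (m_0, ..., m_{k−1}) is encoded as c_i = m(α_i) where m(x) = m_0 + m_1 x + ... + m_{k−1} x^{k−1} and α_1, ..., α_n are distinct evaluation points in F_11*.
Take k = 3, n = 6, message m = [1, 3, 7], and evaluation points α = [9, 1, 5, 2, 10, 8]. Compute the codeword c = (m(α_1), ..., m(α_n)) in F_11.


c = [1, 0, 4, 2, 5, 0]

Message polynomial: m(x) = 1 + 3·x + 7·x^2 (mod 11).
For each evaluation point α_i, compute m(α_i) mod 11:
  α_1 = 9: Horner steps 7 → 0 → 1, so m(9) = 1.
  α_2 = 1: Horner steps 7 → 10 → 0, so m(1) = 0.
  α_3 = 5: Horner steps 7 → 5 → 4, so m(5) = 4.
  α_4 = 2: Horner steps 7 → 6 → 2, so m(2) = 2.
  α_5 = 10: Horner steps 7 → 7 → 5, so m(10) = 5.
  α_6 = 8: Horner steps 7 → 4 → 0, so m(8) = 0.
Codeword c = [1, 0, 4, 2, 5, 0] ∈ F_11^6.


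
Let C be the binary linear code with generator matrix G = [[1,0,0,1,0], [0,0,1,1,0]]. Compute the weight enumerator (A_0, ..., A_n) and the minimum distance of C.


Weight distribution: A_0 = 1, A_2 = 3. Minimum distance d = 2.

Enumerate all 2^2 = 4 messages m ∈ F_2^2.
For each, compute codeword c = mG in F_2^5, then tally its weight.
  m = 00 → c = 00000, weight = 0.
  m = 10 → c = 10010, weight = 2.
  m = 01 → c = 00110, weight = 2.
  m = 11 → c = 10100, weight = 2.
Tally weights:
  weight 0: 1 codewords.
  weight 2: 3 codewords.
Minimum distance d = smallest w > 0 with A_w > 0 = 2.
Sanity: Σ A_w = 4 = 2^2 = 4 ✓.


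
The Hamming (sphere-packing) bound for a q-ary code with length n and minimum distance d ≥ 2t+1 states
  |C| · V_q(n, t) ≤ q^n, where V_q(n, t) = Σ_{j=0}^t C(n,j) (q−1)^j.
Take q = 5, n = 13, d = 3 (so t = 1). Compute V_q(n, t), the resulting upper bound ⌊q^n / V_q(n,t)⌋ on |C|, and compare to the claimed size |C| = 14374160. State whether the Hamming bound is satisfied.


V_q(n, t) = 53, q^n = 1220703125, Hamming bound = 23032134, |C| = 14374160 ≤ bound (satisfied).

Step 1: Compute V_q(n, t) = Σ_{j=0}^1 C(n, j) (q−1)^j.
  j = 0: C(13,0)·(4)^0 = 1·1 = 1.
  j = 1: C(13,1)·(4)^1 = 13·4 = 52.
  V_q(n, t) = 1 + 52 = 53.
Step 2: q^n = 5^13 = 1220703125.
Step 3: Hamming bound ⌊q^n / V_q(n,t)⌋ = ⌊1220703125/53⌋ = 23032134.
Step 4: Compare |C| = 14374160 to 23032134: satisfied.
The claimed |C| lies below the Hamming bound.


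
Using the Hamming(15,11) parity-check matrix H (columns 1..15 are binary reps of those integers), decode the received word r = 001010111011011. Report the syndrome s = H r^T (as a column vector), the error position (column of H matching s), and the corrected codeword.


s = (0, 1, 1, 0)^T, error position = 6, corrected codeword c = 001011111011011

Compute s = H r^T mod 2 one row at a time:
  s_1 = 1 + 1 + 0 + 1 + 1 + 0 + 1 + 1 = 6 ≡ 0 (mod 2).
  s_2 = 0 + 1 + 0 + 1 + 1 + 0 + 1 + 1 = 5 ≡ 1 (mod 2).
  s_3 = 0 + 1 + 0 + 1 + 0 + 1 + 1 + 1 = 5 ≡ 1 (mod 2).
  s_4 = 0 + 1 + 1 + 1 + 1 + 1 + 0 + 1 = 6 ≡ 0 (mod 2).
s = (0, 1, 1, 0)^T — this equals column 6 of H (binary 0110), so error is at position 6.
Correct: flip bit 6 of r = 001010111011011 to get c = 001011111011011.


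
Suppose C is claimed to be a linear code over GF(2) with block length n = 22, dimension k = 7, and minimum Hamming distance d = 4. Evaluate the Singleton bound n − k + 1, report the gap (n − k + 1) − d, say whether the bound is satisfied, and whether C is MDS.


Singleton RHS = n − k + 1 = 16, slack = 12, bound satisfied, not MDS.

Singleton bound: d ≤ n − k + 1.
Here n = 22, k = 7, so n − k + 1 = 16.
Given d = 4, check d ≤ 16: YES.
Slack = (n − k + 1) − d = 12.
The code is NOT MDS (slack = 12 > 0).
Description: the claimed parameters are [22, 7, 4]_2; such a code would be non-MDS.


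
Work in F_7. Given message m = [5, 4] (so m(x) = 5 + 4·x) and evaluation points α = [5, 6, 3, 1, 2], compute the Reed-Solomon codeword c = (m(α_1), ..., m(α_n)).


c = [4, 1, 3, 2, 6]

Message polynomial: m(x) = 5 + 4·x (mod 7).
For each evaluation point α_i, compute m(α_i) mod 7:
  α_1 = 5: Horner steps 4 → 4, so m(5) = 4.
  α_2 = 6: Horner steps 4 → 1, so m(6) = 1.
  α_3 = 3: Horner steps 4 → 3, so m(3) = 3.
  α_4 = 1: Horner steps 4 → 2, so m(1) = 2.
  α_5 = 2: Horner steps 4 → 6, so m(2) = 6.
Codeword c = [4, 1, 3, 2, 6] ∈ F_7^5.


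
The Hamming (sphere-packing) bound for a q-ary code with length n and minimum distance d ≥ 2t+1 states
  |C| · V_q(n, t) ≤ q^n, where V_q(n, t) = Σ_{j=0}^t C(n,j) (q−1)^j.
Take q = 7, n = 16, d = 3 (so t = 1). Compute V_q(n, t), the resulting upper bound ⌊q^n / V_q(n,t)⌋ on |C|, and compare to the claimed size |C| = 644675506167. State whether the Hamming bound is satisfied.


V_q(n, t) = 97, q^n = 33232930569601, Hamming bound = 342607531645, |C| = 644675506167 > bound (violated).

Step 1: Compute V_q(n, t) = Σ_{j=0}^1 C(n, j) (q−1)^j.
  j = 0: C(16,0)·(6)^0 = 1·1 = 1.
  j = 1: C(16,1)·(6)^1 = 16·6 = 96.
  V_q(n, t) = 1 + 96 = 97.
Step 2: q^n = 7^16 = 33232930569601.
Step 3: Hamming bound ⌊q^n / V_q(n,t)⌋ = ⌊33232930569601/97⌋ = 342607531645.
Step 4: Compare |C| = 644675506167 to 342607531645: violated.
The claimed |C| lies above the Hamming bound, so no 7-ary code of length 16 with d ≥ 3 can have 644675506167 codewords.


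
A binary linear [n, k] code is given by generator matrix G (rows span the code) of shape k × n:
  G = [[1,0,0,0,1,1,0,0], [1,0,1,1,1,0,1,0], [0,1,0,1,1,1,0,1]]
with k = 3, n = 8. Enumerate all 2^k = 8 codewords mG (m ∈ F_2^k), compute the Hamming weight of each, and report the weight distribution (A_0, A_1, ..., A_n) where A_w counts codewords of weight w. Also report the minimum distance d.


Weight distribution: A_0 = 1, A_3 = 1, A_4 = 2, A_5 = 3, A_6 = 1. Minimum distance d = 3.

Enumerate all 2^3 = 8 messages m ∈ F_2^3.
For each, compute codeword c = mG in F_2^8, then tally its weight.
  m = 000 → c = 00000000, weight = 0.
  m = 100 → c = 10001100, weight = 3.
  m = 010 → c = 10111010, weight = 5.
  m = 110 → c = 00110110, weight = 4.
  m = 001 → c = 01011101, weight = 5.
  m = 101 → c = 11010001, weight = 4.
  m = 011 → c = 11100111, weight = 6.
  m = 111 → c = 01101011, weight = 5.
Tally weights:
  weight 0: 1 codewords.
  weight 3: 1 codewords.
  weight 4: 2 codewords.
  weight 5: 3 codewords.
  weight 6: 1 codewords.
Minimum distance d = smallest w > 0 with A_w > 0 = 3.
Sanity: Σ A_w = 8 = 2^3 = 8 ✓.


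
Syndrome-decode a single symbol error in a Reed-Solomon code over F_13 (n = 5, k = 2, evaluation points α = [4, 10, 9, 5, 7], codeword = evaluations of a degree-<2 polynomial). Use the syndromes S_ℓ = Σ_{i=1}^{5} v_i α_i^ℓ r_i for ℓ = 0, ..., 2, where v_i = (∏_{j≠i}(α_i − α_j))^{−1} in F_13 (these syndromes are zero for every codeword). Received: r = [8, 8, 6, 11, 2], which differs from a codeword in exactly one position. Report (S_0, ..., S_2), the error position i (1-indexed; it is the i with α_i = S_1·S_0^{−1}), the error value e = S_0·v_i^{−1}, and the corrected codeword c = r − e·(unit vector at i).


S = (1, 4, 3), error at position 1, error magnitude e = 12, c = [9, 8, 6, 11, 2].

Step 1: column multipliers v_i = (∏_{j≠i}(α_i − α_j))^{−1} mod 13.
  i = 1 (α = 4): (4−10)(4−9)(4−5)(4−7) = (−6)·(−5)·(−1)·(−3) = 90 ≡ 12, so v_1 = 12^{−1} = 12 (mod 13).
  i = 2 (α = 10): (10−4)(10−9)(10−5)(10−7) = 6·1·5·3 = 90 ≡ 12, so v_2 = 12^{−1} = 12 (mod 13).
  i = 3 (α = 9): (9−4)(9−10)(9−5)(9−7) = 5·(−1)·4·2 = −40 ≡ 12, so v_3 = 12^{−1} = 12 (mod 13).
  i = 4 (α = 5): (5−4)(5−10)(5−9)(5−7) = 1·(−5)·(−4)·(−2) = −40 ≡ 12, so v_4 = 12^{−1} = 12 (mod 13).
  i = 5 (α = 7): (7−4)(7−10)(7−9)(7−5) = 3·(−3)·(−2)·2 = 36 ≡ 10, so v_5 = 10^{−1} = 4 (mod 13).
  v = [12, 12, 12, 12, 4].
Step 2: syndromes of r = [8, 8, 6, 11, 2] (all sums mod 13).
  S_0 = Σ v_i r_i = 12·8 + 12·8 + 12·6 + 12·11 + 4·2 = 404 ≡ 1.
  S_1 = Σ v_i α_i r_i = 12·4·8 + 12·10·8 + 12·9·6 + 12·5·11 + 4·7·2 = 2708 ≡ 4.
  α_i^2 mod 13 = [3, 9, 3, 12, 10].
  S_2 = Σ v_i α_i^2 r_i = 12·3·8 + 12·9·8 + 12·3·6 + 12·12·11 + 4·10·2 = 3032 ≡ 3.
  S = (1, 4, 3) ≠ 0, so r is not a codeword (an error is present).
Step 3: locate the error. For a single error e at position i, S_ℓ = v_i·e·α_i^ℓ, so α_err = S_1/S_0.
  S_0^{−1} = 1^{−1} = 1 (mod 13), so α_err = 4·1 = 4 ≡ 4 = α_1. Error position i = 1.
  Consistency check: S_2/S_1 = 3·10 = 30 ≡ 4 = α_err ✓ (single-error assumption holds).
Step 4: error magnitude e = S_0/v_1 = S_0·∏_{j≠1}(α_1 − α_j) = 1·12 = 12 ≡ 12 (mod 13).
Step 5: correct position 1: c_1 = r_1 − e = 8 − 12 ≡ 9 (mod 13). Hence c = [9, 8, 6, 11, 2].
  Check: interpolating c through the α_i gives m(x) = 1 + 2·x (degree < 2) with m(α_i) = c_i for every i, so c is indeed a codeword.


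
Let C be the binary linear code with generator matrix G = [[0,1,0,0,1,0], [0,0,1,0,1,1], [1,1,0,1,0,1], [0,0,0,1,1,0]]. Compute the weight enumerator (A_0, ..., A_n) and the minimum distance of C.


Weight distribution: A_0 = 1, A_2 = 4, A_3 = 6, A_4 = 3, A_5 = 2. Minimum distance d = 2.

Enumerate all 2^4 = 16 messages m ∈ F_2^4.
For each, compute codeword c = mG in F_2^6, then tally its weight.
  m = 0000 → c = 000000, weight = 0.
  m = 1000 → c = 010010, weight = 2.
  m = 0100 → c = 001011, weight = 3.
  m = 1100 → c = 011001, weight = 3.
  m = 0010 → c = 110101, weight = 4.
  m = 1010 → c = 100111, weight = 4.
  m = 0110 → c = 111110, weight = 5.
  m = 1110 → c = 101100, weight = 3.
  m = 0001 → c = 000110, weight = 2.
  m = 1001 → c = 010100, weight = 2.
  m = 0101 → c = 001101, weight = 3.
  m = 1101 → c = 011111, weight = 5.
  m = 0011 → c = 110011, weight = 4.
  m = 1011 → c = 100001, weight = 2.
  m = 0111 → c = 111000, weight = 3.
  m = 1111 → c = 101010, weight = 3.
Tally weights:
  weight 0: 1 codewords.
  weight 2: 4 codewords.
  weight 3: 6 codewords.
  weight 4: 3 codewords.
  weight 5: 2 codewords.
Minimum distance d = smallest w > 0 with A_w > 0 = 2.
Sanity: Σ A_w = 16 = 2^4 = 16 ✓.


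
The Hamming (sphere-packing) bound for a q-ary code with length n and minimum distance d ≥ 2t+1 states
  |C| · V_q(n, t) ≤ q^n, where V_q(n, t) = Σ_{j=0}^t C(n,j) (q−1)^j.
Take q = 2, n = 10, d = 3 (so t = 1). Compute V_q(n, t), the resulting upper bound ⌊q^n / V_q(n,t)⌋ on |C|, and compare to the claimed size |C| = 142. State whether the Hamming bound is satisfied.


V_q(n, t) = 11, q^n = 1024, Hamming bound = 93, |C| = 142 > bound (violated).

Step 1: Compute V_q(n, t) = Σ_{j=0}^1 C(n, j) (q−1)^j.
  j = 0: C(10,0)·(1)^0 = 1·1 = 1.
  j = 1: C(10,1)·(1)^1 = 10·1 = 10.
  V_q(n, t) = 1 + 10 = 11.
Step 2: q^n = 2^10 = 1024.
Step 3: Hamming bound ⌊q^n / V_q(n,t)⌋ = ⌊1024/11⌋ = 93.
Step 4: Compare |C| = 142 to 93: violated.
The claimed |C| lies above the Hamming bound, so no 2-ary code of length 10 with d ≥ 3 can have 142 codewords.


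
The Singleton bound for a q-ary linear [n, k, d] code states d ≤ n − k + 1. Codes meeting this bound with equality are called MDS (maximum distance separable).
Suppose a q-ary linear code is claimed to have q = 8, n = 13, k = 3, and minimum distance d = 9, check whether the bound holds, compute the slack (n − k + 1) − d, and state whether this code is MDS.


Singleton RHS = n − k + 1 = 11, slack = 2, bound satisfied, not MDS.

Singleton bound: d ≤ n − k + 1.
Here n = 13, k = 3, so n − k + 1 = 11.
Given d = 9, check d ≤ 11: YES.
Slack = (n − k + 1) − d = 2.
The code is NOT MDS (slack = 2 > 0).
Description: the claimed parameters are [13, 3, 9]_8; such a code would be non-MDS.


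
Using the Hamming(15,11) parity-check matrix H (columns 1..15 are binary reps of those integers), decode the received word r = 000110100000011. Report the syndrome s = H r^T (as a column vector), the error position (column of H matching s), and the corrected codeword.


s = (0, 1, 1, 1)^T, error position = 7, corrected codeword c = 000110000000011

Compute s = H r^T mod 2 one row at a time:
  s_1 = 0 + 0 + 0 + 0 + 0 + 0 + 1 + 1 = 2 ≡ 0 (mod 2).
  s_2 = 1 + 1 + 0 + 1 + 0 + 0 + 1 + 1 = 5 ≡ 1 (mod 2).
  s_3 = 0 + 0 + 0 + 1 + 0 + 0 + 1 + 1 = 3 ≡ 1 (mod 2).
  s_4 = 0 + 0 + 1 + 1 + 0 + 0 + 0 + 1 = 3 ≡ 1 (mod 2).
s = (0, 1, 1, 1)^T — this equals column 7 of H (binary 0111), so error is at position 7.
Correct: flip bit 7 of r = 000110100000011 to get c = 000110000000011.


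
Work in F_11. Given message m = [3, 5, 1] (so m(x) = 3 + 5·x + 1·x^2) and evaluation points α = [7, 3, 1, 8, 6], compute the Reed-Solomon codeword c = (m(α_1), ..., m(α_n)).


c = [10, 5, 9, 8, 3]

Message polynomial: m(x) = 3 + 5·x + 1·x^2 (mod 11).
For each evaluation point α_i, compute m(α_i) mod 11:
  α_1 = 7: Horner steps 1 → 1 → 10, so m(7) = 10.
  α_2 = 3: Horner steps 1 → 8 → 5, so m(3) = 5.
  α_3 = 1: Horner steps 1 → 6 → 9, so m(1) = 9.
  α_4 = 8: Horner steps 1 → 2 → 8, so m(8) = 8.
  α_5 = 6: Horner steps 1 → 0 → 3, so m(6) = 3.
Codeword c = [10, 5, 9, 8, 3] ∈ F_11^5.


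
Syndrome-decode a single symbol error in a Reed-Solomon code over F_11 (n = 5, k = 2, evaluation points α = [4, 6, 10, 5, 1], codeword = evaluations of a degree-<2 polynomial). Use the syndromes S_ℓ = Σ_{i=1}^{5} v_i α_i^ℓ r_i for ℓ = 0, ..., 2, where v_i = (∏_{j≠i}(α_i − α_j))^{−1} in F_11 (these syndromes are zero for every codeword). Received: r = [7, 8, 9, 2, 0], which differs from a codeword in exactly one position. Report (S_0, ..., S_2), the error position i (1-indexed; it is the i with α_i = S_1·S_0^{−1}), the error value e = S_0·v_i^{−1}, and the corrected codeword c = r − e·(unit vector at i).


S = (5, 6, 5), error at position 3, error magnitude e = 10, c = [7, 8, 10, 2, 0].

Step 1: column multipliers v_i = (∏_{j≠i}(α_i − α_j))^{−1} mod 11.
  i = 1 (α = 4): (4−6)(4−10)(4−5)(4−1) = (−2)·(−6)·(−1)·3 = −36 ≡ 8, so v_1 = 8^{−1} = 7 (mod 11).
  i = 2 (α = 6): (6−4)(6−10)(6−5)(6−1) = 2·(−4)·1·5 = −40 ≡ 4, so v_2 = 4^{−1} = 3 (mod 11).
  i = 3 (α = 10): (10−4)(10−6)(10−5)(10−1) = 6·4·5·9 = 1080 ≡ 2, so v_3 = 2^{−1} = 6 (mod 11).
  i = 4 (α = 5): (5−4)(5−6)(5−10)(5−1) = 1·(−1)·(−5)·4 = 20 ≡ 9, so v_4 = 9^{−1} = 5 (mod 11).
  i = 5 (α = 1): (1−4)(1−6)(1−10)(1−5) = (−3)·(−5)·(−9)·(−4) = 540 ≡ 1, so v_5 = 1^{−1} = 1 (mod 11).
  v = [7, 3, 6, 5, 1].
Step 2: syndromes of r = [7, 8, 9, 2, 0] (all sums mod 11).
  S_0 = Σ v_i r_i = 7·7 + 3·8 + 6·9 + 5·2 + 1·0 = 137 ≡ 5.
  S_1 = Σ v_i α_i r_i = 7·4·7 + 3·6·8 + 6·10·9 + 5·5·2 + 1·1·0 = 930 ≡ 6.
  α_i^2 mod 11 = [5, 3, 1, 3, 1].
  S_2 = Σ v_i α_i^2 r_i = 7·5·7 + 3·3·8 + 6·1·9 + 5·3·2 + 1·1·0 = 401 ≡ 5.
  S = (5, 6, 5) ≠ 0, so r is not a codeword (an error is present).
Step 3: locate the error. For a single error e at position i, S_ℓ = v_i·e·α_i^ℓ, so α_err = S_1/S_0.
  S_0^{−1} = 5^{−1} = 9 (mod 11), so α_err = 6·9 = 54 ≡ 10 = α_3. Error position i = 3.
  Consistency check: S_2/S_1 = 5·2 = 10 ≡ 10 = α_err ✓ (single-error assumption holds).
Step 4: error magnitude e = S_0/v_3 = S_0·∏_{j≠3}(α_3 − α_j) = 5·2 = 10 ≡ 10 (mod 11).
Step 5: correct position 3: c_3 = r_3 − e = 9 − 10 ≡ 10 (mod 11). Hence c = [7, 8, 10, 2, 0].
  Check: interpolating c through the α_i gives m(x) = 5 + 6·x (degree < 2) with m(α_i) = c_i for every i, so c is indeed a codeword.


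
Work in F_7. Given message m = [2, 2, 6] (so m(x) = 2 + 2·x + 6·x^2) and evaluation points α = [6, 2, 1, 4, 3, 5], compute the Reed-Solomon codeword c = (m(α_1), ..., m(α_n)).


c = [6, 2, 3, 1, 6, 1]

Message polynomial: m(x) = 2 + 2·x + 6·x^2 (mod 7).
For each evaluation point α_i, compute m(α_i) mod 7:
  α_1 = 6: Horner steps 6 → 3 → 6, so m(6) = 6.
  α_2 = 2: Horner steps 6 → 0 → 2, so m(2) = 2.
  α_3 = 1: Horner steps 6 → 1 → 3, so m(1) = 3.
  α_4 = 4: Horner steps 6 → 5 → 1, so m(4) = 1.
  α_5 = 3: Horner steps 6 → 6 → 6, so m(3) = 6.
  α_6 = 5: Horner steps 6 → 4 → 1, so m(5) = 1.
Codeword c = [6, 2, 3, 1, 6, 1] ∈ F_7^6.


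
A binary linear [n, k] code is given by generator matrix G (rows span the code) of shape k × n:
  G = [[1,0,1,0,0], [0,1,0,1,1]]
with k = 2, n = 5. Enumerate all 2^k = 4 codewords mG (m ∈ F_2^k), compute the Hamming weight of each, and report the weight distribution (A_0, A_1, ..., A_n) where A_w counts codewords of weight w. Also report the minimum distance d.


Weight distribution: A_0 = 1, A_2 = 1, A_3 = 1, A_5 = 1. Minimum distance d = 2.

Enumerate all 2^2 = 4 messages m ∈ F_2^2.
For each, compute codeword c = mG in F_2^5, then tally its weight.
  m = 00 → c = 00000, weight = 0.
  m = 10 → c = 10100, weight = 2.
  m = 01 → c = 01011, weight = 3.
  m = 11 → c = 11111, weight = 5.
Tally weights:
  weight 0: 1 codewords.
  weight 2: 1 codewords.
  weight 3: 1 codewords.
  weight 5: 1 codewords.
Minimum distance d = smallest w > 0 with A_w > 0 = 2.
Sanity: Σ A_w = 4 = 2^2 = 4 ✓.


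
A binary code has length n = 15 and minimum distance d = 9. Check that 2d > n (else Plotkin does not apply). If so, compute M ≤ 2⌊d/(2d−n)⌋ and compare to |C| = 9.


Plotkin bound M ≤ 6; given |C| = 9 > bound (violated).

Check applicability: 2d = 18, n = 15.
2d − n = 3 > 0, so Plotkin applies.
Compute d/(2d−n) = 9/3 ≈ 3.0000.
⌊d/(2d−n)⌋ = 3.
Plotkin bound: M ≤ 2·3 = 6.
Given |C| = 9, check: VIOLATED.
This |C| is above the Plotkin bound, so no binary code with n = 15, d = 9 and 9 codewords exists.


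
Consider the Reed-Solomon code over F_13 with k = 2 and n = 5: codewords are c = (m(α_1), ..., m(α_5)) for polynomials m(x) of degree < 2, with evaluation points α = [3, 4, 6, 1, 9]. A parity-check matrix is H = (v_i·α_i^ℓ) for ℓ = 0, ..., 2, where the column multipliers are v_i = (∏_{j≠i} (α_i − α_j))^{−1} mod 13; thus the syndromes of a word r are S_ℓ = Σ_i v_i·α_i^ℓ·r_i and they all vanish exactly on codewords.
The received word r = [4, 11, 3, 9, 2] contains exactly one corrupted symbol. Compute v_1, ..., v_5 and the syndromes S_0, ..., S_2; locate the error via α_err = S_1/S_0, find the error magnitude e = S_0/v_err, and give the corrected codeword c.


S = (4, 3, 12), error at position 2, error magnitude e = 3, c = [4, 8, 3, 9, 2].

Step 1: column multipliers v_i = (∏_{j≠i}(α_i − α_j))^{−1} mod 13.
  i = 1 (α = 3): (3−4)(3−6)(3−1)(3−9) = (−1)·(−3)·2·(−6) = −36 ≡ 3, so v_1 = 3^{−1} = 9 (mod 13).
  i = 2 (α = 4): (4−3)(4−6)(4−1)(4−9) = 1·(−2)·3·(−5) = 30 ≡ 4, so v_2 = 4^{−1} = 10 (mod 13).
  i = 3 (α = 6): (6−3)(6−4)(6−1)(6−9) = 3·2·5·(−3) = −90 ≡ 1, so v_3 = 1^{−1} = 1 (mod 13).
  i = 4 (α = 1): (1−3)(1−4)(1−6)(1−9) = (−2)·(−3)·(−5)·(−8) = 240 ≡ 6, so v_4 = 6^{−1} = 11 (mod 13).
  i = 5 (α = 9): (9−3)(9−4)(9−6)(9−1) = 6·5·3·8 = 720 ≡ 5, so v_5 = 5^{−1} = 8 (mod 13).
  v = [9, 10, 1, 11, 8].
Step 2: syndromes of r = [4, 11, 3, 9, 2] (all sums mod 13).
  S_0 = Σ v_i r_i = 9·4 + 10·11 + 1·3 + 11·9 + 8·2 = 264 ≡ 4.
  S_1 = Σ v_i α_i r_i = 9·3·4 + 10·4·11 + 1·6·3 + 11·1·9 + 8·9·2 = 809 ≡ 3.
  α_i^2 mod 13 = [9, 3, 10, 1, 3].
  S_2 = Σ v_i α_i^2 r_i = 9·9·4 + 10·3·11 + 1·10·3 + 11·1·9 + 8·3·2 = 831 ≡ 12.
  S = (4, 3, 12) ≠ 0, so r is not a codeword (an error is present).
Step 3: locate the error. For a single error e at position i, S_ℓ = v_i·e·α_i^ℓ, so α_err = S_1/S_0.
  S_0^{−1} = 4^{−1} = 10 (mod 13), so α_err = 3·10 = 30 ≡ 4 = α_2. Error position i = 2.
  Consistency check: S_2/S_1 = 12·9 = 108 ≡ 4 = α_err ✓ (single-error assumption holds).
Step 4: error magnitude e = S_0/v_2 = S_0·∏_{j≠2}(α_2 − α_j) = 4·4 = 16 ≡ 3 (mod 13).
Step 5: correct position 2: c_2 = r_2 − e = 11 − 3 ≡ 8 (mod 13). Hence c = [4, 8, 3, 9, 2].
  Check: interpolating c through the α_i gives m(x) = 5 + 4·x (degree < 2) with m(α_i) = c_i for every i, so c is indeed a codeword.


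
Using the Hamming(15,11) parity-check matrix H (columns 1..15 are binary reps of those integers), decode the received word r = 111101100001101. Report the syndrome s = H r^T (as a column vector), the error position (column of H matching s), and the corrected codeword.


s = (1, 0, 1, 1)^T, error position = 11, corrected codeword c = 111101100011101

Compute s = H r^T mod 2 one row at a time:
  s_1 = 0 + 0 + 0 + 0 + 1 + 1 + 0 + 1 = 3 ≡ 1 (mod 2).
  s_2 = 1 + 0 + 1 + 1 + 1 + 1 + 0 + 1 = 6 ≡ 0 (mod 2).
  s_3 = 1 + 1 + 1 + 1 + 0 + 0 + 0 + 1 = 5 ≡ 1 (mod 2).
  s_4 = 1 + 1 + 0 + 1 + 0 + 0 + 1 + 1 = 5 ≡ 1 (mod 2).
s = (1, 0, 1, 1)^T — this equals column 11 of H (binary 1011), so error is at position 11.
Correct: flip bit 11 of r = 111101100001101 to get c = 111101100011101.


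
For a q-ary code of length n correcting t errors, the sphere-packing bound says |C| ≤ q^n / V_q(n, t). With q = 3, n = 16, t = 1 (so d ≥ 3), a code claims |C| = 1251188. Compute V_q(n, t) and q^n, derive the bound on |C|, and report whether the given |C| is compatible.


V_q(n, t) = 33, q^n = 43046721, Hamming bound = 1304446, |C| = 1251188 ≤ bound (satisfied).

Step 1: Compute V_q(n, t) = Σ_{j=0}^1 C(n, j) (q−1)^j.
  j = 0: C(16,0)·(2)^0 = 1·1 = 1.
  j = 1: C(16,1)·(2)^1 = 16·2 = 32.
  V_q(n, t) = 1 + 32 = 33.
Step 2: q^n = 3^16 = 43046721.
Step 3: Hamming bound ⌊q^n / V_q(n,t)⌋ = ⌊43046721/33⌋ = 1304446.
Step 4: Compare |C| = 1251188 to 1304446: satisfied.
The claimed |C| lies below the Hamming bound.


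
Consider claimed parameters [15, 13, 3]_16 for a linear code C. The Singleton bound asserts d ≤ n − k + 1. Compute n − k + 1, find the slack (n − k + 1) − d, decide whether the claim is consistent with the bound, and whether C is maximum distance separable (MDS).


Singleton RHS = n − k + 1 = 3, slack = 0, bound satisfied, MDS.

Singleton bound: d ≤ n − k + 1.
Here n = 15, k = 13, so n − k + 1 = 3.
Given d = 3, check d ≤ 3: YES.
Slack = (n − k + 1) − d = 0.
The code is MDS (slack = 0).
Description: the claimed parameters are [15, 13, 3]_16; such a code would be MDS (meets Singleton bound).


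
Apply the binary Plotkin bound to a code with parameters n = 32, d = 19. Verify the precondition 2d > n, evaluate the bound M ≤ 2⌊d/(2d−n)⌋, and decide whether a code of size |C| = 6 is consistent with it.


Plotkin bound M ≤ 6; given |C| = 6 ≤ bound (satisfied).

Check applicability: 2d = 38, n = 32.
2d − n = 6 > 0, so Plotkin applies.
Compute d/(2d−n) = 19/6 ≈ 3.1667.
⌊d/(2d−n)⌋ = 3.
Plotkin bound: M ≤ 2·3 = 6.
Given |C| = 6, check: satisfied.
This |C| is at the Plotkin bound.


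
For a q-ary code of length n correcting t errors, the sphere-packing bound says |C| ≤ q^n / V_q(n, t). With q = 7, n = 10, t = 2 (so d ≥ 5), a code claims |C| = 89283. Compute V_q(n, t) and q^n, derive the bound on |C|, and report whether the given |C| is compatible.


V_q(n, t) = 1681, q^n = 282475249, Hamming bound = 168040, |C| = 89283 ≤ bound (satisfied).

Step 1: Compute V_q(n, t) = Σ_{j=0}^2 C(n, j) (q−1)^j.
  j = 0: C(10,0)·(6)^0 = 1·1 = 1.
  j = 1: C(10,1)·(6)^1 = 10·6 = 60.
  j = 2: C(10,2)·(6)^2 = 45·36 = 1620.
  V_q(n, t) = 1 + 60 + 1620 = 1681.
Step 2: q^n = 7^10 = 282475249.
Step 3: Hamming bound ⌊q^n / V_q(n,t)⌋ = ⌊282475249/1681⌋ = 168040.
Step 4: Compare |C| = 89283 to 168040: satisfied.
The claimed |C| lies below the Hamming bound.


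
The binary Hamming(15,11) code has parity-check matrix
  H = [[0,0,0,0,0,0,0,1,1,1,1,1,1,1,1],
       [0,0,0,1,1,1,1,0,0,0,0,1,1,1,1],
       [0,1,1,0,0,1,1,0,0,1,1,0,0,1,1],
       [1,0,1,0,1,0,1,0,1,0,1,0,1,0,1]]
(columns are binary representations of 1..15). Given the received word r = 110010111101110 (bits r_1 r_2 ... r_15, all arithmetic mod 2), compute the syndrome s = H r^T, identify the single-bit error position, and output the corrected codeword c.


s = (0, 1, 0, 1)^T, error position = 5, corrected codeword c = 110000111101110

Compute s = H r^T mod 2 one row at a time:
  s_1 = 1 + 1 + 1 + 0 + 1 + 1 + 1 + 0 = 6 ≡ 0 (mod 2).
  s_2 = 0 + 1 + 0 + 1 + 1 + 1 + 1 + 0 = 5 ≡ 1 (mod 2).
  s_3 = 1 + 0 + 0 + 1 + 1 + 0 + 1 + 0 = 4 ≡ 0 (mod 2).
  s_4 = 1 + 0 + 1 + 1 + 1 + 0 + 1 + 0 = 5 ≡ 1 (mod 2).
s = (0, 1, 0, 1)^T — this equals column 5 of H (binary 0101), so error is at position 5.
Correct: flip bit 5 of r = 110010111101110 to get c = 110000111101110.


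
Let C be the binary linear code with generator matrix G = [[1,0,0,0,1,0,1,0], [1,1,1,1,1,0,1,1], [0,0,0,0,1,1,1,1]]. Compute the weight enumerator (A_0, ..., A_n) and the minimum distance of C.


Weight distribution: A_0 = 1, A_3 = 2, A_4 = 2, A_5 = 1, A_6 = 1, A_7 = 1. Minimum distance d = 3.

Enumerate all 2^3 = 8 messages m ∈ F_2^3.
For each, compute codeword c = mG in F_2^8, then tally its weight.
  m = 000 → c = 00000000, weight = 0.
  m = 100 → c = 10001010, weight = 3.
  m = 010 → c = 11111011, weight = 7.
  m = 110 → c = 01110001, weight = 4.
  m = 001 → c = 00001111, weight = 4.
  m = 101 → c = 10000101, weight = 3.
  m = 011 → c = 11110100, weight = 5.
  m = 111 → c = 01111110, weight = 6.
Tally weights:
  weight 0: 1 codewords.
  weight 3: 2 codewords.
  weight 4: 2 codewords.
  weight 5: 1 codewords.
  weight 6: 1 codewords.
  weight 7: 1 codewords.
Minimum distance d = smallest w > 0 with A_w > 0 = 3.
Sanity: Σ A_w = 8 = 2^3 = 8 ✓.


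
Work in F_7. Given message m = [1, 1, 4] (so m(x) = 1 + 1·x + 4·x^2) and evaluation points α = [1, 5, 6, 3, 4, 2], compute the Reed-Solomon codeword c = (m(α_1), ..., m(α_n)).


c = [6, 1, 4, 5, 6, 5]

Message polynomial: m(x) = 1 + 1·x + 4·x^2 (mod 7).
For each evaluation point α_i, compute m(α_i) mod 7:
  α_1 = 1: Horner steps 4 → 5 → 6, so m(1) = 6.
  α_2 = 5: Horner steps 4 → 0 → 1, so m(5) = 1.
  α_3 = 6: Horner steps 4 → 4 → 4, so m(6) = 4.
  α_4 = 3: Horner steps 4 → 6 → 5, so m(3) = 5.
  α_5 = 4: Horner steps 4 → 3 → 6, so m(4) = 6.
  α_6 = 2: Horner steps 4 → 2 → 5, so m(2) = 5.
Codeword c = [6, 1, 4, 5, 6, 5] ∈ F_7^6.


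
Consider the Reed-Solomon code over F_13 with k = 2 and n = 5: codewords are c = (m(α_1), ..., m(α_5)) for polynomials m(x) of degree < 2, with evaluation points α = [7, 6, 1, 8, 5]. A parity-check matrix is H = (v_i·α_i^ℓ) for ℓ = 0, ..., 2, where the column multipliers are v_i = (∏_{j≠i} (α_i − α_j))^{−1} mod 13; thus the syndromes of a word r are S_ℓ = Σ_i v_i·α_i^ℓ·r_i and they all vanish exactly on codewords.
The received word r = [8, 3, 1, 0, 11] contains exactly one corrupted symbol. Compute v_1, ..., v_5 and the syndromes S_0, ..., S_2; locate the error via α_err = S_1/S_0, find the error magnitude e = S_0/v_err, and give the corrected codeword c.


S = (11, 11, 11), error at position 3, error magnitude e = 10, c = [8, 3, 4, 0, 11].

Step 1: column multipliers v_i = (∏_{j≠i}(α_i − α_j))^{−1} mod 13.
  i = 1 (α = 7): (7−6)(7−1)(7−8)(7−5) = 1·6·(−1)·2 = −12 ≡ 1, so v_1 = 1^{−1} = 1 (mod 13).
  i = 2 (α = 6): (6−7)(6−1)(6−8)(6−5) = (−1)·5·(−2)·1 = 10 ≡ 10, so v_2 = 10^{−1} = 4 (mod 13).
  i = 3 (α = 1): (1−7)(1−6)(1−8)(1−5) = (−6)·(−5)·(−7)·(−4) = 840 ≡ 8, so v_3 = 8^{−1} = 5 (mod 13).
  i = 4 (α = 8): (8−7)(8−6)(8−1)(8−5) = 1·2·7·3 = 42 ≡ 3, so v_4 = 3^{−1} = 9 (mod 13).
  i = 5 (α = 5): (5−7)(5−6)(5−1)(5−8) = (−2)·(−1)·4·(−3) = −24 ≡ 2, so v_5 = 2^{−1} = 7 (mod 13).
  v = [1, 4, 5, 9, 7].
Step 2: syndromes of r = [8, 3, 1, 0, 11] (all sums mod 13).
  S_0 = Σ v_i r_i = 1·8 + 4·3 + 5·1 + 9·0 + 7·11 = 102 ≡ 11.
  S_1 = Σ v_i α_i r_i = 1·7·8 + 4·6·3 + 5·1·1 + 9·8·0 + 7·5·11 = 518 ≡ 11.
  α_i^2 mod 13 = [10, 10, 1, 12, 12].
  S_2 = Σ v_i α_i^2 r_i = 1·10·8 + 4·10·3 + 5·1·1 + 9·12·0 + 7·12·11 = 1129 ≡ 11.
  S = (11, 11, 11) ≠ 0, so r is not a codeword (an error is present).
Step 3: locate the error. For a single error e at position i, S_ℓ = v_i·e·α_i^ℓ, so α_err = S_1/S_0.
  S_0^{−1} = 11^{−1} = 6 (mod 13), so α_err = 11·6 = 66 ≡ 1 = α_3. Error position i = 3.
  Consistency check: S_2/S_1 = 11·6 = 66 ≡ 1 = α_err ✓ (single-error assumption holds).
Step 4: error magnitude e = S_0/v_3 = S_0·∏_{j≠3}(α_3 − α_j) = 11·8 = 88 ≡ 10 (mod 13).
Step 5: correct position 3: c_3 = r_3 − e = 1 − 10 ≡ 4 (mod 13). Hence c = [8, 3, 4, 0, 11].
  Check: interpolating c through the α_i gives m(x) = 12 + 5·x (degree < 2) with m(α_i) = c_i for every i, so c is indeed a codeword.
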